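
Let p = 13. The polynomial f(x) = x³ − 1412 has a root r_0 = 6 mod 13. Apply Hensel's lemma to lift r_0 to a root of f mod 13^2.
r_1 = 136 (mod 169)

Hensel: r_{i+1} = r_i − f(r_i)/f′(r_i) mod 13^{i+2}, where f′(x) = 3x². Iterate:
  r_0 = 6 (mod 13)
  r_1 = 136 (mod 169)
Final: r = 136 with f(r) ≡ 0 mod 13^2.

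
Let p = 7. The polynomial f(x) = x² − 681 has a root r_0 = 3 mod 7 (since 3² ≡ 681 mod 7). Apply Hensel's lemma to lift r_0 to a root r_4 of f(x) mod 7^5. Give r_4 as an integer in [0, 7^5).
r_4 = 12316 (mod 16807)

Hensel's recurrence: r_{i+1} = r_i − f(r_i)·(f′(r_i))^{-1} mod 7^{i+2}, with f′(x) = 2x. Iterate:
  r_0 = 3 (mod 7)
  r_1 = 17 (mod 49)
  r_2 = 311 (mod 343)
  r_3 = 311 (mod 2401)
  r_4 = 12316 (mod 16807)
Final: r_4 = 12316, and one checks f(r_4) ≡ 0 mod 7^5.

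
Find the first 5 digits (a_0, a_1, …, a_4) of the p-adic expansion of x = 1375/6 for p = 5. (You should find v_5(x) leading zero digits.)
(a_0, …, a_4) = (0, 0, 0, 1, 1)

v_5(1375/6) = 3, so a_0 = ... = a_2 = 0. Factor out: x = 5^3 · u with u = 11/6 a unit in ℤ_5. Expand u iteratively via a_{v+i} = u_i mod 5, u_{i+1} = (u_i − a_{v+i})/5:
  u_0 = 11/6;  a_3 = 1;  u_1 = (u_0 − 1)/5 = 1/6
  u_1 = 1/6;  a_4 = 1;  u_2 = (u_1 − 1)/5 = -1/6
Digits: (0, 0, 0, 1, 1).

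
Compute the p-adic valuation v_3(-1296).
v_3(-1296) = 4

v_3(n) is the largest exponent k such that 3^k divides n. Factor out: -1296 = -3^4 · 16. (Sign doesn't affect v_p.) So v_3(-1296) = 4.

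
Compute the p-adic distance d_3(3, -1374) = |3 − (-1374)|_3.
d_3(3, -1374) = 1/81

Step 1 — x − y = 3 − (-1374) = 1377. Step 2 — v_3(1377) = 4 (factor: 1377 = (3^4 · 17); the sign does not affect v_p). Step 3 — |x − y|_3 = 3^{-4} = 1/81.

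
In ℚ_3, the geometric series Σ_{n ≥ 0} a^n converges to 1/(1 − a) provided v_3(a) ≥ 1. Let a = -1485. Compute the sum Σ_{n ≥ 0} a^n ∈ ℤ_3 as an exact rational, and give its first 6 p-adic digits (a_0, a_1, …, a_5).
Σ a^n = 1/(1 − a) = 1/1486;  first 6 digits = (1, 0, 0, 2, 2, 2)

v_3(a) = 3 ≥ 1, so the series converges in ℤ_3 to 1/(1 − a) = 1/(1 − (-1485)) = 1/1486. Expand this rational in ℤ_3: compute digits iteratively via d_i = x_i mod 3, x_{i+1} = (x_i − d_i)/3. The first 6 digits are (1, 0, 0, 2, 2, 2).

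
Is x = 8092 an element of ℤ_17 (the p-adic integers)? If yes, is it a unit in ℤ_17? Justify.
x ∈ ℤ_17 but not a unit; v_17(x) = 2 > 0

ℤ_17 = {x ∈ ℚ_17 : v_17(x) ≥ 0} and ℤ_17^× = {x ∈ ℤ_17 : v_17(x) = 0}. Here v_17(8092) = v_17(num) − v_17(den) = 2; compare against these criteria.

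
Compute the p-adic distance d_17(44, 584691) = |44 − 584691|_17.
d_17(44, 584691) = 1/83521

Step 1 — x − y = 44 − 584691 = -584647. Step 2 — v_17(-584647) = 4 (factor: -584647 = −(17^4 · 7); the sign does not affect v_p). Step 3 — |x − y|_17 = 17^{-4} = 1/83521.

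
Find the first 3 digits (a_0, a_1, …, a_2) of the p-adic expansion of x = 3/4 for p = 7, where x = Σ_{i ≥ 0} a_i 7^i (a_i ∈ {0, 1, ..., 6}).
(a_0, …, a_2) = (6, 1, 5)

v_7(3/4) = 0 (numerator and denominator both coprime to 7), so x ∈ ℤ_7^×. Compute digits iteratively via a_i = x_i mod 7, x_{i+1} = (x_i − a_i)/7, with x_0 = x:
  x_0 = 3/4;  a_0 = 6;  x_1 = (x_0 − 6)/7 = -3/4
  x_1 = -3/4;  a_1 = 1;  x_2 = (x_1 − 1)/7 = -1/4
  x_2 = -1/4;  a_2 = 5;  x_3 = (x_2 − 5)/7 = -3/4
Digits: (6, 1, 5).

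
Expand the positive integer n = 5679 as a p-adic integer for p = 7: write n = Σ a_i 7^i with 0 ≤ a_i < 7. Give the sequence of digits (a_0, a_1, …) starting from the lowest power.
(a_0, a_1, …) = (2, 6, 3, 2, 2)

Repeated division by 7 gives the digits low-to-high: 5679 = 2 + 6·7^1 + 3·7^2 + 2·7^3 + 2·7^4. Digit sequence: (2, 6, 3, 2, 2).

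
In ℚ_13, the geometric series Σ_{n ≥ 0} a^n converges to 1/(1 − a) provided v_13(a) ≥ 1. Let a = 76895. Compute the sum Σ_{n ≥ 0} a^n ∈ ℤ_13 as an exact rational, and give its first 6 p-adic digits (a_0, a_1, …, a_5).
Σ a^n = 1/(1 − a) = -1/76894;  first 6 digits = (1, 0, 0, 9, 2, 0)

v_13(a) = 3 ≥ 1, so the series converges in ℤ_13 to 1/(1 − a) = 1/(1 − 76895) = -1/76894. Expand this rational in ℤ_13: compute digits iteratively via d_i = x_i mod 13, x_{i+1} = (x_i − d_i)/13. The first 6 digits are (1, 0, 0, 9, 2, 0).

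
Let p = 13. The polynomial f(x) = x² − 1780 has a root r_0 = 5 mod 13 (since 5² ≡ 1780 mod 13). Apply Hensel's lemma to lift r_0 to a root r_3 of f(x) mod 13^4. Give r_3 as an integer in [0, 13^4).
r_3 = 20883 (mod 28561)

Hensel's recurrence: r_{i+1} = r_i − f(r_i)·(f′(r_i))^{-1} mod 13^{i+2}, with f′(x) = 2x. Iterate:
  r_0 = 5 (mod 13)
  r_1 = 96 (mod 169)
  r_2 = 1110 (mod 2197)
  r_3 = 20883 (mod 28561)
Final: r_3 = 20883, and one checks f(r_3) ≡ 0 mod 13^4.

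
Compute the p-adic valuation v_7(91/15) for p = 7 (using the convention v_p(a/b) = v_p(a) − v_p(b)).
v_7(91/15) = 1

Factor powers of 7 from the numerator and denominator of the reduced fraction: 91 = 7^1 · 13 and 15 = 7^0 · 15. Apply v_p(a/b) = v_p(a) − v_p(b): v_7(91/15) = 1 − 0 = 1.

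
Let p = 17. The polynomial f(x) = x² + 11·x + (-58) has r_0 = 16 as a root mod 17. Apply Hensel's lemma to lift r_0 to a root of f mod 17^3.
r_2 = 135 (mod 4913)

Hensel: r_{i+1} = r_i − f(r_i)·(f′(r_i))^{-1} mod 17^{i+2}, f′(x) = 2x + 11. Iterate:
  r_0 = 16 (mod 17)
  r_1 = 135 (mod 289)
  r_2 = 135 (mod 4913)
Final: r = 135 satisfies f(r) ≡ 0 mod 17^3.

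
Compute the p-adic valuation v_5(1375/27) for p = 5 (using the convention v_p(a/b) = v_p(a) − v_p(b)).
v_5(1375/27) = 3

Factor powers of 5 from the numerator and denominator of the reduced fraction: 1375 = 5^3 · 11 and 27 = 5^0 · 27. Apply v_p(a/b) = v_p(a) − v_p(b): v_5(1375/27) = 3 − 0 = 3.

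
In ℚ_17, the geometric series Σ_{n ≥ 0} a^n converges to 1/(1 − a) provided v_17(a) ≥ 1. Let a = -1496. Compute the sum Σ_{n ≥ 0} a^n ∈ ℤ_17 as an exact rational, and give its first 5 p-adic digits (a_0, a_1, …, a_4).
Σ a^n = 1/(1 − a) = 1/1497;  first 5 digits = (1, 14, 3, 3, 5)

v_17(a) = 1 ≥ 1, so the series converges in ℤ_17 to 1/(1 − a) = 1/(1 − (-1496)) = 1/1497. Expand this rational in ℤ_17: compute digits iteratively via d_i = x_i mod 17, x_{i+1} = (x_i − d_i)/17. The first 5 digits are (1, 14, 3, 3, 5).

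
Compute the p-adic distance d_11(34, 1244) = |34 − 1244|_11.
d_11(34, 1244) = 1/121

Step 1 — x − y = 34 − 1244 = -1210. Step 2 — v_11(-1210) = 2 (factor: -1210 = −(11^2 · 10); the sign does not affect v_p). Step 3 — |x − y|_11 = 11^{-2} = 1/121.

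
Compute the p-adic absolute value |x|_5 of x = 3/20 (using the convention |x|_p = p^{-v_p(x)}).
|3/20|_5 = 5

Step 1 — compute v_5(x) by factoring powers of 5 out of the numerator and denominator: v_5(3/20) = -1. Step 2 — apply |x|_p = p^{-v_p(x)} = 5^{1} = 5.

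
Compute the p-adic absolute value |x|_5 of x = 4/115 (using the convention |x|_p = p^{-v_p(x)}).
|4/115|_5 = 5

Step 1 — compute v_5(x) by factoring powers of 5 out of the numerator and denominator: v_5(4/115) = -1. Step 2 — apply |x|_p = p^{-v_p(x)} = 5^{1} = 5.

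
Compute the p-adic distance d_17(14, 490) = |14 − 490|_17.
d_17(14, 490) = 1/17

Step 1 — x − y = 14 − 490 = -476. Step 2 — v_17(-476) = 1 (factor: -476 = −(17^1 · 28); the sign does not affect v_p). Step 3 — |x − y|_17 = 17^{-1} = 1/17.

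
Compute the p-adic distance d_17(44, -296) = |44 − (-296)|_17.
d_17(44, -296) = 1/17

Step 1 — x − y = 44 − (-296) = 340. Step 2 — v_17(340) = 1 (factor: 340 = (17^1 · 20); the sign does not affect v_p). Step 3 — |x − y|_17 = 17^{-1} = 1/17.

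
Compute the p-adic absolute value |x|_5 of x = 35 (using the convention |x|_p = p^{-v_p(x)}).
|35|_5 = 1/5

Step 1 — compute v_5(x) by factoring powers of 5 out of the numerator and denominator: v_5(35) = 1. Step 2 — apply |x|_p = p^{-v_p(x)} = 5^{-1} = 1/5.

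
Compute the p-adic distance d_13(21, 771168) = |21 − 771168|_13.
d_13(21, 771168) = 1/28561

Step 1 — x − y = 21 − 771168 = -771147. Step 2 — v_13(-771147) = 4 (factor: -771147 = −(13^4 · 27); the sign does not affect v_p). Step 3 — |x − y|_13 = 13^{-4} = 1/28561.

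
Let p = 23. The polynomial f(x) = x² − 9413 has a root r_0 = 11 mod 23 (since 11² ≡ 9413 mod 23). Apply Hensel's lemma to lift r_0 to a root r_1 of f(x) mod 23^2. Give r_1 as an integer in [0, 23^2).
r_1 = 241 (mod 529)

Hensel's recurrence: r_{i+1} = r_i − f(r_i)·(f′(r_i))^{-1} mod 23^{i+2}, with f′(x) = 2x. Iterate:
  r_0 = 11 (mod 23)
  r_1 = 241 (mod 529)
Final: r_1 = 241, and one checks f(r_1) ≡ 0 mod 23^2.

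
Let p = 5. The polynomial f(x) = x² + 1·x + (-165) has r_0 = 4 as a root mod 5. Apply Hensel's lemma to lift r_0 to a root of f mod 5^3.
r_2 = 59 (mod 125)

Hensel: r_{i+1} = r_i − f(r_i)·(f′(r_i))^{-1} mod 5^{i+2}, f′(x) = 2x + 1. Iterate:
  r_0 = 4 (mod 5)
  r_1 = 9 (mod 25)
  r_2 = 59 (mod 125)
Final: r = 59 satisfies f(r) ≡ 0 mod 5^3.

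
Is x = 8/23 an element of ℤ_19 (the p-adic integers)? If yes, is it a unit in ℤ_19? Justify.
x ∈ ℤ_19^× (unit); v_19(x) = 0

ℤ_19 = {x ∈ ℚ_19 : v_19(x) ≥ 0} and ℤ_19^× = {x ∈ ℤ_19 : v_19(x) = 0}. Here v_19(8/23) = v_19(num) − v_19(den) = 0; compare against these criteria.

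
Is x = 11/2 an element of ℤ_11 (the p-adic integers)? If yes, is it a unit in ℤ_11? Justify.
x ∈ ℤ_11 but not a unit; v_11(x) = 1 > 0

ℤ_11 = {x ∈ ℚ_11 : v_11(x) ≥ 0} and ℤ_11^× = {x ∈ ℤ_11 : v_11(x) = 0}. Here v_11(11/2) = v_11(num) − v_11(den) = 1; compare against these criteria.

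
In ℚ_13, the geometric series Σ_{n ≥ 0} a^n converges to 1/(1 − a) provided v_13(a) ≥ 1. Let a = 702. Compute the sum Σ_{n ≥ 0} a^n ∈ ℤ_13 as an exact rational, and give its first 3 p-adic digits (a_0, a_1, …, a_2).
Σ a^n = 1/(1 − a) = -1/701;  first 3 digits = (1, 2, 8)

v_13(a) = 1 ≥ 1, so the series converges in ℤ_13 to 1/(1 − a) = 1/(1 − 702) = -1/701. Expand this rational in ℤ_13: compute digits iteratively via d_i = x_i mod 13, x_{i+1} = (x_i − d_i)/13. The first 3 digits are (1, 2, 8).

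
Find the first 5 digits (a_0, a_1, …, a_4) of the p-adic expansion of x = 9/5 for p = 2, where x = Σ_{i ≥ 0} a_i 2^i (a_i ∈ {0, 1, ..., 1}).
(a_0, …, a_4) = (1, 0, 1, 0, 1)

v_2(9/5) = 0 (numerator and denominator both coprime to 2), so x ∈ ℤ_2^×. Compute digits iteratively via a_i = x_i mod 2, x_{i+1} = (x_i − a_i)/2, with x_0 = x:
  x_0 = 9/5;  a_0 = 1;  x_1 = (x_0 − 1)/2 = 2/5
  x_1 = 2/5;  a_1 = 0;  x_2 = (x_1 − 0)/2 = 1/5
  x_2 = 1/5;  a_2 = 1;  x_3 = (x_2 − 1)/2 = -2/5
  x_3 = -2/5;  a_3 = 0;  x_4 = (x_3 − 0)/2 = -1/5
  x_4 = -1/5;  a_4 = 1;  x_5 = (x_4 − 1)/2 = -3/5
Digits: (1, 0, 1, 0, 1).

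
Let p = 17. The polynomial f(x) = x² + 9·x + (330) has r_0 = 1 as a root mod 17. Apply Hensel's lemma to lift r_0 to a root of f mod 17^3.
r_2 = 2755 (mod 4913)

Hensel: r_{i+1} = r_i − f(r_i)·(f′(r_i))^{-1} mod 17^{i+2}, f′(x) = 2x + 9. Iterate:
  r_0 = 1 (mod 17)
  r_1 = 154 (mod 289)
  r_2 = 2755 (mod 4913)
Final: r = 2755 satisfies f(r) ≡ 0 mod 17^3.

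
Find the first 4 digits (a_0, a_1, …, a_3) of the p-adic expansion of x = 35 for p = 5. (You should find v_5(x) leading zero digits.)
(a_0, …, a_3) = (0, 2, 1, 0)

v_5(35) = 1, so a_0 = ... = a_0 = 0. Factor out: x = 5^1 · u with u = 7 a unit in ℤ_5. Expand u iteratively via a_{v+i} = u_i mod 5, u_{i+1} = (u_i − a_{v+i})/5:
  u_0 = 7;  a_1 = 2;  u_1 = (u_0 − 2)/5 = 1
  u_1 = 1;  a_2 = 1;  u_2 = (u_1 − 1)/5 = 0
  u_2 = 0;  a_3 = 0;  u_3 = (u_2 − 0)/5 = 0
Digits: (0, 2, 1, 0).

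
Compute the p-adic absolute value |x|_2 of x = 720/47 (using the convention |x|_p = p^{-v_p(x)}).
|720/47|_2 = 1/16

Step 1 — compute v_2(x) by factoring powers of 2 out of the numerator and denominator: v_2(720/47) = 4. Step 2 — apply |x|_p = p^{-v_p(x)} = 2^{-4} = 1/16.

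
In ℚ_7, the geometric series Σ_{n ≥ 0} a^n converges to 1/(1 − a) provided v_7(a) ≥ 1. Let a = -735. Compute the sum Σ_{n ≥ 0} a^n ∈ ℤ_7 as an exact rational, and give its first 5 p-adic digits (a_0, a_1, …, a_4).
Σ a^n = 1/(1 − a) = 1/736;  first 5 digits = (1, 0, 6, 4, 0)

v_7(a) = 2 ≥ 1, so the series converges in ℤ_7 to 1/(1 − a) = 1/(1 − (-735)) = 1/736. Expand this rational in ℤ_7: compute digits iteratively via d_i = x_i mod 7, x_{i+1} = (x_i − d_i)/7. The first 5 digits are (1, 0, 6, 4, 0).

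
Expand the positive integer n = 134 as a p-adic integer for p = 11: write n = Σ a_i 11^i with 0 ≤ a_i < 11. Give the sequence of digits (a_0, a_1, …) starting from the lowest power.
(a_0, a_1, …) = (2, 1, 1)

Repeated division by 11 gives the digits low-to-high: 134 = 2 + 1·11^1 + 1·11^2. Digit sequence: (2, 1, 1).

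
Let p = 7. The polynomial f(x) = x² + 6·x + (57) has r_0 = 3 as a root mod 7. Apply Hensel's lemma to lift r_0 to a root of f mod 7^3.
r_2 = 192 (mod 343)

Hensel: r_{i+1} = r_i − f(r_i)·(f′(r_i))^{-1} mod 7^{i+2}, f′(x) = 2x + 6. Iterate:
  r_0 = 3 (mod 7)
  r_1 = 45 (mod 49)
  r_2 = 192 (mod 343)
Final: r = 192 satisfies f(r) ≡ 0 mod 7^3.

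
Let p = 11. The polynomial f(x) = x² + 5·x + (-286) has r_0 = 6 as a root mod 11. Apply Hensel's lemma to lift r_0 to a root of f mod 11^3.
r_2 = 688 (mod 1331)

Hensel: r_{i+1} = r_i − f(r_i)·(f′(r_i))^{-1} mod 11^{i+2}, f′(x) = 2x + 5. Iterate:
  r_0 = 6 (mod 11)
  r_1 = 83 (mod 121)
  r_2 = 688 (mod 1331)
Final: r = 688 satisfies f(r) ≡ 0 mod 11^3.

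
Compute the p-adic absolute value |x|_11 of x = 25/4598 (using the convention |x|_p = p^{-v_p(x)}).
|25/4598|_11 = 121

Step 1 — compute v_11(x) by factoring powers of 11 out of the numerator and denominator: v_11(25/4598) = -2. Step 2 — apply |x|_p = p^{-v_p(x)} = 11^{2} = 121.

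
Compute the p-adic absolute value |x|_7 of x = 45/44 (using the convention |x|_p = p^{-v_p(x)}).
|45/44|_7 = 1

Step 1 — compute v_7(x) by factoring powers of 7 out of the numerator and denominator: v_7(45/44) = 0. Step 2 — apply |x|_p = p^{-v_p(x)} = 7^{0} = 1.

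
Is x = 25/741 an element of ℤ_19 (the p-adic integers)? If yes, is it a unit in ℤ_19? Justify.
x ∉ ℤ_19 (v_19(x) = -1 < 0)

ℤ_19 = {x ∈ ℚ_19 : v_19(x) ≥ 0} and ℤ_19^× = {x ∈ ℤ_19 : v_19(x) = 0}. Here v_19(25/741) = v_19(num) − v_19(den) = -1; compare against these criteria.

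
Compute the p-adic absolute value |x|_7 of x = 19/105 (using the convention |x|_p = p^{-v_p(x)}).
|19/105|_7 = 7

Step 1 — compute v_7(x) by factoring powers of 7 out of the numerator and denominator: v_7(19/105) = -1. Step 2 — apply |x|_p = p^{-v_p(x)} = 7^{1} = 7.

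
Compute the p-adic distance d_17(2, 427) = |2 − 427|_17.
d_17(2, 427) = 1/17

Step 1 — x − y = 2 − 427 = -425. Step 2 — v_17(-425) = 1 (factor: -425 = −(17^1 · 25); the sign does not affect v_p). Step 3 — |x − y|_17 = 17^{-1} = 1/17.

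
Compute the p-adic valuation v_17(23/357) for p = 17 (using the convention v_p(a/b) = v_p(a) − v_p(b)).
v_17(23/357) = -1

Factor powers of 17 from the numerator and denominator of the reduced fraction: 23 = 17^0 · 23 and 357 = 17^1 · 21. Apply v_p(a/b) = v_p(a) − v_p(b): v_17(23/357) = 0 − 1 = -1.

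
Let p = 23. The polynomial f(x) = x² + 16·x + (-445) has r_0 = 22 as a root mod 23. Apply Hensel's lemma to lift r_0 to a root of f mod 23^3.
r_2 = 2828 (mod 12167)

Hensel: r_{i+1} = r_i − f(r_i)·(f′(r_i))^{-1} mod 23^{i+2}, f′(x) = 2x + 16. Iterate:
  r_0 = 22 (mod 23)
  r_1 = 183 (mod 529)
  r_2 = 2828 (mod 12167)
Final: r = 2828 satisfies f(r) ≡ 0 mod 23^3.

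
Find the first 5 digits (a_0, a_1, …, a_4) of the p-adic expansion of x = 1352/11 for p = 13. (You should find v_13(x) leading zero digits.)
(a_0, …, a_4) = (0, 0, 9, 10, 11)

v_13(1352/11) = 2, so a_0 = ... = a_1 = 0. Factor out: x = 13^2 · u with u = 8/11 a unit in ℤ_13. Expand u iteratively via a_{v+i} = u_i mod 13, u_{i+1} = (u_i − a_{v+i})/13:
  u_0 = 8/11;  a_2 = 9;  u_1 = (u_0 − 9)/13 = -7/11
  u_1 = -7/11;  a_3 = 10;  u_2 = (u_1 − 10)/13 = -9/11
  u_2 = -9/11;  a_4 = 11;  u_3 = (u_2 − 11)/13 = -10/11
Digits: (0, 0, 9, 10, 11).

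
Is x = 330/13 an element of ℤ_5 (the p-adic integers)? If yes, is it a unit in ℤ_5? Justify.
x ∈ ℤ_5 but not a unit; v_5(x) = 1 > 0

ℤ_5 = {x ∈ ℚ_5 : v_5(x) ≥ 0} and ℤ_5^× = {x ∈ ℤ_5 : v_5(x) = 0}. Here v_5(330/13) = v_5(num) − v_5(den) = 1; compare against these criteria.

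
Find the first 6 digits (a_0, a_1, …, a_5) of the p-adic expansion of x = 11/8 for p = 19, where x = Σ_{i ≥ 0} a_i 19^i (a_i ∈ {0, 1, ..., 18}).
(a_0, …, a_5) = (18, 11, 16, 11, 16, 11)

v_19(11/8) = 0 (numerator and denominator both coprime to 19), so x ∈ ℤ_19^×. Compute digits iteratively via a_i = x_i mod 19, x_{i+1} = (x_i − a_i)/19, with x_0 = x:
  x_0 = 11/8;  a_0 = 18;  x_1 = (x_0 − 18)/19 = -7/8
  x_1 = -7/8;  a_1 = 11;  x_2 = (x_1 − 11)/19 = -5/8
  x_2 = -5/8;  a_2 = 16;  x_3 = (x_2 − 16)/19 = -7/8
  x_3 = -7/8;  a_3 = 11;  x_4 = (x_3 − 11)/19 = -5/8
  x_4 = -5/8;  a_4 = 16;  x_5 = (x_4 − 16)/19 = -7/8
  x_5 = -7/8;  a_5 = 11;  x_6 = (x_5 − 11)/19 = -5/8
Digits: (18, 11, 16, 11, 16, 11).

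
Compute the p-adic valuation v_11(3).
v_11(3) = 0

v_11(n) is the largest exponent k such that 11^k divides n. Factor out: 3 = 11^0 · 3. (Sign doesn't affect v_p.) So v_11(3) = 0.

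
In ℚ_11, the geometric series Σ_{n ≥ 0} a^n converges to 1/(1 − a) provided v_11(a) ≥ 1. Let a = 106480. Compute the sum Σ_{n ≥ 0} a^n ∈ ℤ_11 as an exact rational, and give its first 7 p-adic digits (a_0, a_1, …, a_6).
Σ a^n = 1/(1 − a) = -1/106479;  first 7 digits = (1, 0, 0, 3, 7, 0, 9)

v_11(a) = 3 ≥ 1, so the series converges in ℤ_11 to 1/(1 − a) = 1/(1 − 106480) = -1/106479. Expand this rational in ℤ_11: compute digits iteratively via d_i = x_i mod 11, x_{i+1} = (x_i − d_i)/11. The first 7 digits are (1, 0, 0, 3, 7, 0, 9).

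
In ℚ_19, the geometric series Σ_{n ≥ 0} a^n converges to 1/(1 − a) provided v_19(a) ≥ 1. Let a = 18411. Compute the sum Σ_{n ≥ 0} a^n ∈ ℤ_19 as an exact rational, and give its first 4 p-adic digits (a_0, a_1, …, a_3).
Σ a^n = 1/(1 − a) = -1/18410;  first 4 digits = (1, 0, 13, 2)

v_19(a) = 2 ≥ 1, so the series converges in ℤ_19 to 1/(1 − a) = 1/(1 − 18411) = -1/18410. Expand this rational in ℤ_19: compute digits iteratively via d_i = x_i mod 19, x_{i+1} = (x_i − d_i)/19. The first 4 digits are (1, 0, 13, 2).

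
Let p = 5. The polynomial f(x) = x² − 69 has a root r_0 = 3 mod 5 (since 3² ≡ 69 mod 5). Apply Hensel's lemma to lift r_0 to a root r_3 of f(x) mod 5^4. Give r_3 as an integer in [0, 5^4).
r_3 = 538 (mod 625)

Hensel's recurrence: r_{i+1} = r_i − f(r_i)·(f′(r_i))^{-1} mod 5^{i+2}, with f′(x) = 2x. Iterate:
  r_0 = 3 (mod 5)
  r_1 = 13 (mod 25)
  r_2 = 38 (mod 125)
  r_3 = 538 (mod 625)
Final: r_3 = 538, and one checks f(r_3) ≡ 0 mod 5^4.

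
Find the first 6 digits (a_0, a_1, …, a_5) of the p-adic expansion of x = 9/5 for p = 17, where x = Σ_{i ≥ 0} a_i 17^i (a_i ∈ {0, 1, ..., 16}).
(a_0, …, a_5) = (12, 13, 6, 3, 10, 13)

v_17(9/5) = 0 (numerator and denominator both coprime to 17), so x ∈ ℤ_17^×. Compute digits iteratively via a_i = x_i mod 17, x_{i+1} = (x_i − a_i)/17, with x_0 = x:
  x_0 = 9/5;  a_0 = 12;  x_1 = (x_0 − 12)/17 = -3/5
  x_1 = -3/5;  a_1 = 13;  x_2 = (x_1 − 13)/17 = -4/5
  x_2 = -4/5;  a_2 = 6;  x_3 = (x_2 − 6)/17 = -2/5
  x_3 = -2/5;  a_3 = 3;  x_4 = (x_3 − 3)/17 = -1/5
  x_4 = -1/5;  a_4 = 10;  x_5 = (x_4 − 10)/17 = -3/5
  x_5 = -3/5;  a_5 = 13;  x_6 = (x_5 − 13)/17 = -4/5
Digits: (12, 13, 6, 3, 10, 13).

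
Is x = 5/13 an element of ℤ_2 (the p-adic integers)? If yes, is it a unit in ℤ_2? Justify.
x ∈ ℤ_2^× (unit); v_2(x) = 0

ℤ_2 = {x ∈ ℚ_2 : v_2(x) ≥ 0} and ℤ_2^× = {x ∈ ℤ_2 : v_2(x) = 0}. Here v_2(5/13) = v_2(num) − v_2(den) = 0; compare against these criteria.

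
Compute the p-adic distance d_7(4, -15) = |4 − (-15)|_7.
d_7(4, -15) = 1

Step 1 — x − y = 4 − (-15) = 19. Step 2 — v_7(19) = 0 (factor: 19 = (7^0 · 19); the sign does not affect v_p). Step 3 — |x − y|_7 = 7^{0} = 1.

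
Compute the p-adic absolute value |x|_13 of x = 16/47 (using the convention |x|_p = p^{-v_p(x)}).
|16/47|_13 = 1

Step 1 — compute v_13(x) by factoring powers of 13 out of the numerator and denominator: v_13(16/47) = 0. Step 2 — apply |x|_p = p^{-v_p(x)} = 13^{0} = 1.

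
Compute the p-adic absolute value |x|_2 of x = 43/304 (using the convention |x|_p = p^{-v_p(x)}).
|43/304|_2 = 16

Step 1 — compute v_2(x) by factoring powers of 2 out of the numerator and denominator: v_2(43/304) = -4. Step 2 — apply |x|_p = p^{-v_p(x)} = 2^{4} = 16.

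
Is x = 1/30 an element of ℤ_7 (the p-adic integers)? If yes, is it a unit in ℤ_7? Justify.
x ∈ ℤ_7^× (unit); v_7(x) = 0

ℤ_7 = {x ∈ ℚ_7 : v_7(x) ≥ 0} and ℤ_7^× = {x ∈ ℤ_7 : v_7(x) = 0}. Here v_7(1/30) = v_7(num) − v_7(den) = 0; compare against these criteria.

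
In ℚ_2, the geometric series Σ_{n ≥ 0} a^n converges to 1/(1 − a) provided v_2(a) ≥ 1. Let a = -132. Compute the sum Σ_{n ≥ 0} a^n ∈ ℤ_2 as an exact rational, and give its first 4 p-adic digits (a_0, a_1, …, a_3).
Σ a^n = 1/(1 − a) = 1/133;  first 4 digits = (1, 0, 1, 1)

v_2(a) = 2 ≥ 1, so the series converges in ℤ_2 to 1/(1 − a) = 1/(1 − (-132)) = 1/133. Expand this rational in ℤ_2: compute digits iteratively via d_i = x_i mod 2, x_{i+1} = (x_i − d_i)/2. The first 4 digits are (1, 0, 1, 1).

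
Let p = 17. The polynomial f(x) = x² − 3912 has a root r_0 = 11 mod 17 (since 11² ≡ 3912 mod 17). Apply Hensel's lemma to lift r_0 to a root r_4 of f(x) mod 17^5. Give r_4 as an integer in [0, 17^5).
r_4 = 576226 (mod 1419857)

Hensel's recurrence: r_{i+1} = r_i − f(r_i)·(f′(r_i))^{-1} mod 17^{i+2}, with f′(x) = 2x. Iterate:
  r_0 = 11 (mod 17)
  r_1 = 249 (mod 289)
  r_2 = 1405 (mod 4913)
  r_3 = 75100 (mod 83521)
  r_4 = 576226 (mod 1419857)
Final: r_4 = 576226, and one checks f(r_4) ≡ 0 mod 17^5.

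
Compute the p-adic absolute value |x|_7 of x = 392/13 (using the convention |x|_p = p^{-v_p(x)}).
|392/13|_7 = 1/49

Step 1 — compute v_7(x) by factoring powers of 7 out of the numerator and denominator: v_7(392/13) = 2. Step 2 — apply |x|_p = p^{-v_p(x)} = 7^{-2} = 1/49.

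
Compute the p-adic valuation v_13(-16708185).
v_13(-16708185) = 5

v_13(n) is the largest exponent k such that 13^k divides n. Factor out: -16708185 = -13^5 · 45. (Sign doesn't affect v_p.) So v_13(-16708185) = 5.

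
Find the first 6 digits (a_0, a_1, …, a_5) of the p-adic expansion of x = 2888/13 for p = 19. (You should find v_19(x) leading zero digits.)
(a_0, …, a_5) = (0, 0, 5, 10, 17, 2)

v_19(2888/13) = 2, so a_0 = ... = a_1 = 0. Factor out: x = 19^2 · u with u = 8/13 a unit in ℤ_19. Expand u iteratively via a_{v+i} = u_i mod 19, u_{i+1} = (u_i − a_{v+i})/19:
  u_0 = 8/13;  a_2 = 5;  u_1 = (u_0 − 5)/19 = -3/13
  u_1 = -3/13;  a_3 = 10;  u_2 = (u_1 − 10)/19 = -7/13
  u_2 = -7/13;  a_4 = 17;  u_3 = (u_2 − 17)/19 = -12/13
  u_3 = -12/13;  a_5 = 2;  u_4 = (u_3 − 2)/19 = -2/13
Digits: (0, 0, 5, 10, 17, 2).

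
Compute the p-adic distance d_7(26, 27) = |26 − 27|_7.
d_7(26, 27) = 1

Step 1 — x − y = 26 − 27 = -1. Step 2 — v_7(-1) = 0 (factor: -1 = −(7^0 · 1); the sign does not affect v_p). Step 3 — |x − y|_7 = 7^{0} = 1.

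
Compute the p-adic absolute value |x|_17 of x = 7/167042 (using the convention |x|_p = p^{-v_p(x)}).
|7/167042|_17 = 83521

Step 1 — compute v_17(x) by factoring powers of 17 out of the numerator and denominator: v_17(7/167042) = -4. Step 2 — apply |x|_p = p^{-v_p(x)} = 17^{4} = 83521.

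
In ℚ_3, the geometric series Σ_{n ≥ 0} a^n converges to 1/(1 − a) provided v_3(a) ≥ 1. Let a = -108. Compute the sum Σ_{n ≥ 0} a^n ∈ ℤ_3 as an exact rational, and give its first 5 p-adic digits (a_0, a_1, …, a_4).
Σ a^n = 1/(1 − a) = 1/109;  first 5 digits = (1, 0, 0, 2, 1)

v_3(a) = 3 ≥ 1, so the series converges in ℤ_3 to 1/(1 − a) = 1/(1 − (-108)) = 1/109. Expand this rational in ℤ_3: compute digits iteratively via d_i = x_i mod 3, x_{i+1} = (x_i − d_i)/3. The first 5 digits are (1, 0, 0, 2, 1).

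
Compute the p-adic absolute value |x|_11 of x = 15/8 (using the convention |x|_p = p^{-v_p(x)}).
|15/8|_11 = 1

Step 1 — compute v_11(x) by factoring powers of 11 out of the numerator and denominator: v_11(15/8) = 0. Step 2 — apply |x|_p = p^{-v_p(x)} = 11^{0} = 1.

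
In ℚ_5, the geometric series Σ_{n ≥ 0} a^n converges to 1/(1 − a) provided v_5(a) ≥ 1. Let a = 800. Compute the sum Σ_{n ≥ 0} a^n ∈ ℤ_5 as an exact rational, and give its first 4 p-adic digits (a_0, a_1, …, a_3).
Σ a^n = 1/(1 − a) = -1/799;  first 4 digits = (1, 0, 2, 1)

v_5(a) = 2 ≥ 1, so the series converges in ℤ_5 to 1/(1 − a) = 1/(1 − 800) = -1/799. Expand this rational in ℤ_5: compute digits iteratively via d_i = x_i mod 5, x_{i+1} = (x_i − d_i)/5. The first 4 digits are (1, 0, 2, 1).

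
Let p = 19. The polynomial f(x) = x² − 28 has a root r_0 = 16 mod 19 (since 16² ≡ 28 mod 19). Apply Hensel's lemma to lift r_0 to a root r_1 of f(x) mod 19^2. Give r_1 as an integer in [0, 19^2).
r_1 = 54 (mod 361)

Hensel's recurrence: r_{i+1} = r_i − f(r_i)·(f′(r_i))^{-1} mod 19^{i+2}, with f′(x) = 2x. Iterate:
  r_0 = 16 (mod 19)
  r_1 = 54 (mod 361)
Final: r_1 = 54, and one checks f(r_1) ≡ 0 mod 19^2.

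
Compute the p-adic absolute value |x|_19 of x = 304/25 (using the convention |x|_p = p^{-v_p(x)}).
|304/25|_19 = 1/19

Step 1 — compute v_19(x) by factoring powers of 19 out of the numerator and denominator: v_19(304/25) = 1. Step 2 — apply |x|_p = p^{-v_p(x)} = 19^{-1} = 1/19.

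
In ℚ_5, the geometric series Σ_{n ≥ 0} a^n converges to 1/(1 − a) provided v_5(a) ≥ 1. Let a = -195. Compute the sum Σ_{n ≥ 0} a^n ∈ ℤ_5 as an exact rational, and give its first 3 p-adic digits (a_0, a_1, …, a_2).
Σ a^n = 1/(1 − a) = 1/196;  first 3 digits = (1, 1, 3)

v_5(a) = 1 ≥ 1, so the series converges in ℤ_5 to 1/(1 − a) = 1/(1 − (-195)) = 1/196. Expand this rational in ℤ_5: compute digits iteratively via d_i = x_i mod 5, x_{i+1} = (x_i − d_i)/5. The first 3 digits are (1, 1, 3).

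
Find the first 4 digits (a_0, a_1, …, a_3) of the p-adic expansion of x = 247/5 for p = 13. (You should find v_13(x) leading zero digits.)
(a_0, …, a_3) = (0, 9, 10, 7)

v_13(247/5) = 1, so a_0 = ... = a_0 = 0. Factor out: x = 13^1 · u with u = 19/5 a unit in ℤ_13. Expand u iteratively via a_{v+i} = u_i mod 13, u_{i+1} = (u_i − a_{v+i})/13:
  u_0 = 19/5;  a_1 = 9;  u_1 = (u_0 − 9)/13 = -2/5
  u_1 = -2/5;  a_2 = 10;  u_2 = (u_1 − 10)/13 = -4/5
  u_2 = -4/5;  a_3 = 7;  u_3 = (u_2 − 7)/13 = -3/5
Digits: (0, 9, 10, 7).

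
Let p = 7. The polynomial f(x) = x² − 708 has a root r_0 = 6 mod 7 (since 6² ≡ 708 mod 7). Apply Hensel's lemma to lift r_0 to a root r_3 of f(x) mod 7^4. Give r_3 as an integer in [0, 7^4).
r_3 = 1973 (mod 2401)

Hensel's recurrence: r_{i+1} = r_i − f(r_i)·(f′(r_i))^{-1} mod 7^{i+2}, with f′(x) = 2x. Iterate:
  r_0 = 6 (mod 7)
  r_1 = 13 (mod 49)
  r_2 = 258 (mod 343)
  r_3 = 1973 (mod 2401)
Final: r_3 = 1973, and one checks f(r_3) ≡ 0 mod 7^4.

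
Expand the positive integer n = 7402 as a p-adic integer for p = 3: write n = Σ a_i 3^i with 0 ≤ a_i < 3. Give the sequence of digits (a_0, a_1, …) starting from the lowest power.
(a_0, a_1, …) = (1, 1, 0, 1, 1, 0, 1, 0, 1)

Repeated division by 3 gives the digits low-to-high: 7402 = 1 + 1·3^1 + 1·3^3 + 1·3^4 + 1·3^6 + 1·3^8. Digit sequence: (1, 1, 0, 1, 1, 0, 1, 0, 1).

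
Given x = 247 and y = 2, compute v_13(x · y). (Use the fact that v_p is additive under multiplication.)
v_13(494) = 1

v_p(x) = 1 (factor: 247 = 13^1 · 19); v_p(y) = 0 (factor: 2 = 13^0 · 2). Additivity: v_p(xy) = v_p(x) + v_p(y) = 1 + 0 = 1. (Direct check: xy = 494 = 13^1 · (38).)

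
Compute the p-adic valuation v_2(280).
v_2(280) = 3

v_2(n) is the largest exponent k such that 2^k divides n. Factor out: 280 = 2^3 · 35. (Sign doesn't affect v_p.) So v_2(280) = 3.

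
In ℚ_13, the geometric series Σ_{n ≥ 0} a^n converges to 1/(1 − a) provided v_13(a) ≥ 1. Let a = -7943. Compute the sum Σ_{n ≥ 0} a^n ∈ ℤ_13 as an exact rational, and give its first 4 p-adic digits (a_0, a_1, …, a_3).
Σ a^n = 1/(1 − a) = 1/7944;  first 4 digits = (1, 0, 5, 9)

v_13(a) = 2 ≥ 1, so the series converges in ℤ_13 to 1/(1 − a) = 1/(1 − (-7943)) = 1/7944. Expand this rational in ℤ_13: compute digits iteratively via d_i = x_i mod 13, x_{i+1} = (x_i − d_i)/13. The first 4 digits are (1, 0, 5, 9).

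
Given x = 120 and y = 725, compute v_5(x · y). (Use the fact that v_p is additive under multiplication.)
v_5(87000) = 3

v_p(x) = 1 (factor: 120 = 5^1 · 24); v_p(y) = 2 (factor: 725 = 5^2 · 29). Additivity: v_p(xy) = v_p(x) + v_p(y) = 1 + 2 = 3. (Direct check: xy = 87000 = 5^3 · (696).)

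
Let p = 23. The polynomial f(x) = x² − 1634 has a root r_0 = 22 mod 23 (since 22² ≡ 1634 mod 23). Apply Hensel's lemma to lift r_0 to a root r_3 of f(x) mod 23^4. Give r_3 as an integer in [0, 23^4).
r_3 = 11614 (mod 279841)

Hensel's recurrence: r_{i+1} = r_i − f(r_i)·(f′(r_i))^{-1} mod 23^{i+2}, with f′(x) = 2x. Iterate:
  r_0 = 22 (mod 23)
  r_1 = 505 (mod 529)
  r_2 = 11614 (mod 12167)
  r_3 = 11614 (mod 279841)
Final: r_3 = 11614, and one checks f(r_3) ≡ 0 mod 23^4.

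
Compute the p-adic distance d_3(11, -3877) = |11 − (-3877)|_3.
d_3(11, -3877) = 1/243

Step 1 — x − y = 11 − (-3877) = 3888. Step 2 — v_3(3888) = 5 (factor: 3888 = (3^5 · 16); the sign does not affect v_p). Step 3 — |x − y|_3 = 3^{-5} = 1/243.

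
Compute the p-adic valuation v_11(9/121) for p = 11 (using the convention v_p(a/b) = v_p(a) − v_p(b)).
v_11(9/121) = -2

Factor powers of 11 from the numerator and denominator of the reduced fraction: 9 = 11^0 · 9 and 121 = 11^2 · 1. Apply v_p(a/b) = v_p(a) − v_p(b): v_11(9/121) = 0 − 2 = -2.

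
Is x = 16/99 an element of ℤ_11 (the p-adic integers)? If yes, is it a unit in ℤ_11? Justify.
x ∉ ℤ_11 (v_11(x) = -1 < 0)

ℤ_11 = {x ∈ ℚ_11 : v_11(x) ≥ 0} and ℤ_11^× = {x ∈ ℤ_11 : v_11(x) = 0}. Here v_11(16/99) = v_11(num) − v_11(den) = -1; compare against these criteria.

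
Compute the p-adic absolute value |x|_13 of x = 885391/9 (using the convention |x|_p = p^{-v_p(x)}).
|885391/9|_13 = 1/28561

Step 1 — compute v_13(x) by factoring powers of 13 out of the numerator and denominator: v_13(885391/9) = 4. Step 2 — apply |x|_p = p^{-v_p(x)} = 13^{-4} = 1/28561.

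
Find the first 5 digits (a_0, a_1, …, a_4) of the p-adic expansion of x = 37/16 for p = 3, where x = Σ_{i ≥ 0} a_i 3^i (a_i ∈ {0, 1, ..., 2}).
(a_0, …, a_4) = (1, 1, 0, 2, 1)

v_3(37/16) = 0 (numerator and denominator both coprime to 3), so x ∈ ℤ_3^×. Compute digits iteratively via a_i = x_i mod 3, x_{i+1} = (x_i − a_i)/3, with x_0 = x:
  x_0 = 37/16;  a_0 = 1;  x_1 = (x_0 − 1)/3 = 7/16
  x_1 = 7/16;  a_1 = 1;  x_2 = (x_1 − 1)/3 = -3/16
  x_2 = -3/16;  a_2 = 0;  x_3 = (x_2 − 0)/3 = -1/16
  x_3 = -1/16;  a_3 = 2;  x_4 = (x_3 − 2)/3 = -11/16
  x_4 = -11/16;  a_4 = 1;  x_5 = (x_4 − 1)/3 = -9/16
Digits: (1, 1, 0, 2, 1).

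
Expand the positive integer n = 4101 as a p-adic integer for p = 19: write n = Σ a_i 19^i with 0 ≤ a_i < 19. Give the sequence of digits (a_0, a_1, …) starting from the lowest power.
(a_0, a_1, …) = (16, 6, 11)

Repeated division by 19 gives the digits low-to-high: 4101 = 16 + 6·19^1 + 11·19^2. Digit sequence: (16, 6, 11).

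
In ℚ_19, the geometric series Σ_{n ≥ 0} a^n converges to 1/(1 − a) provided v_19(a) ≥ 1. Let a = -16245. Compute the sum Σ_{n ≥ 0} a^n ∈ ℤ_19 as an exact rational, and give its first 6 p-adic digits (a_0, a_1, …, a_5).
Σ a^n = 1/(1 − a) = 1/16246;  first 6 digits = (1, 0, 12, 16, 10, 11)

v_19(a) = 2 ≥ 1, so the series converges in ℤ_19 to 1/(1 − a) = 1/(1 − (-16245)) = 1/16246. Expand this rational in ℤ_19: compute digits iteratively via d_i = x_i mod 19, x_{i+1} = (x_i − d_i)/19. The first 6 digits are (1, 0, 12, 16, 10, 11).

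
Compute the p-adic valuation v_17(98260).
v_17(98260) = 3

v_17(n) is the largest exponent k such that 17^k divides n. Factor out: 98260 = 17^3 · 20. (Sign doesn't affect v_p.) So v_17(98260) = 3.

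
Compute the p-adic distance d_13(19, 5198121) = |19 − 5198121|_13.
d_13(19, 5198121) = 1/371293

Step 1 — x − y = 19 − 5198121 = -5198102. Step 2 — v_13(-5198102) = 5 (factor: -5198102 = −(13^5 · 14); the sign does not affect v_p). Step 3 — |x − y|_13 = 13^{-5} = 1/371293.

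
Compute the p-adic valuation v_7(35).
v_7(35) = 1

v_7(n) is the largest exponent k such that 7^k divides n. Factor out: 35 = 7^1 · 5. (Sign doesn't affect v_p.) So v_7(35) = 1.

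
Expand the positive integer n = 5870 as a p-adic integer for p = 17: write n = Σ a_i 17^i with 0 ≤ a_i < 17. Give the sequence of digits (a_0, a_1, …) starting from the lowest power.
(a_0, a_1, …) = (5, 5, 3, 1)

Repeated division by 17 gives the digits low-to-high: 5870 = 5 + 5·17^1 + 3·17^2 + 1·17^3. Digit sequence: (5, 5, 3, 1).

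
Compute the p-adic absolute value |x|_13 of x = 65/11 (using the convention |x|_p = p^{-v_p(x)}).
|65/11|_13 = 1/13

Step 1 — compute v_13(x) by factoring powers of 13 out of the numerator and denominator: v_13(65/11) = 1. Step 2 — apply |x|_p = p^{-v_p(x)} = 13^{-1} = 1/13.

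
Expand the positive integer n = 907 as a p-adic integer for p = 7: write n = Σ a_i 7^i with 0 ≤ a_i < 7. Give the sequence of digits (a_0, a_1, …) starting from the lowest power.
(a_0, a_1, …) = (4, 3, 4, 2)

Repeated division by 7 gives the digits low-to-high: 907 = 4 + 3·7^1 + 4·7^2 + 2·7^3. Digit sequence: (4, 3, 4, 2).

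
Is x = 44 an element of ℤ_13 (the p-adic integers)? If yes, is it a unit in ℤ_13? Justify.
x ∈ ℤ_13^× (unit); v_13(x) = 0

ℤ_13 = {x ∈ ℚ_13 : v_13(x) ≥ 0} and ℤ_13^× = {x ∈ ℤ_13 : v_13(x) = 0}. Here v_13(44) = v_13(num) − v_13(den) = 0; compare against these criteria.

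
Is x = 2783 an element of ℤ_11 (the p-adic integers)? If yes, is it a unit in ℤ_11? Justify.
x ∈ ℤ_11 but not a unit; v_11(x) = 2 > 0

ℤ_11 = {x ∈ ℚ_11 : v_11(x) ≥ 0} and ℤ_11^× = {x ∈ ℤ_11 : v_11(x) = 0}. Here v_11(2783) = v_11(num) − v_11(den) = 2; compare against these criteria.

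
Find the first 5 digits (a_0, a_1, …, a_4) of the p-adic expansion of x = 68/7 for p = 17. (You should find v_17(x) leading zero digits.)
(a_0, …, a_4) = (0, 3, 12, 9, 14)

v_17(68/7) = 1, so a_0 = ... = a_0 = 0. Factor out: x = 17^1 · u with u = 4/7 a unit in ℤ_17. Expand u iteratively via a_{v+i} = u_i mod 17, u_{i+1} = (u_i − a_{v+i})/17:
  u_0 = 4/7;  a_1 = 3;  u_1 = (u_0 − 3)/17 = -1/7
  u_1 = -1/7;  a_2 = 12;  u_2 = (u_1 − 12)/17 = -5/7
  u_2 = -5/7;  a_3 = 9;  u_3 = (u_2 − 9)/17 = -4/7
  u_3 = -4/7;  a_4 = 14;  u_4 = (u_3 − 14)/17 = -6/7
Digits: (0, 3, 12, 9, 14).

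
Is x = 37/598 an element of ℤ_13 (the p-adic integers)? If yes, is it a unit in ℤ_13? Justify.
x ∉ ℤ_13 (v_13(x) = -1 < 0)

ℤ_13 = {x ∈ ℚ_13 : v_13(x) ≥ 0} and ℤ_13^× = {x ∈ ℤ_13 : v_13(x) = 0}. Here v_13(37/598) = v_13(num) − v_13(den) = -1; compare against these criteria.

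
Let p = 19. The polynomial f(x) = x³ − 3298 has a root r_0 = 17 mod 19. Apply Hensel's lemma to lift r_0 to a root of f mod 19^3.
r_2 = 4786 (mod 6859)

Hensel: r_{i+1} = r_i − f(r_i)/f′(r_i) mod 19^{i+2}, where f′(x) = 3x². Iterate:
  r_0 = 17 (mod 19)
  r_1 = 93 (mod 361)
  r_2 = 4786 (mod 6859)
Final: r = 4786 with f(r) ≡ 0 mod 19^3.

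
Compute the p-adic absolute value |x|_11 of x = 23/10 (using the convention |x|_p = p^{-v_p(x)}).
|23/10|_11 = 1

Step 1 — compute v_11(x) by factoring powers of 11 out of the numerator and denominator: v_11(23/10) = 0. Step 2 — apply |x|_p = p^{-v_p(x)} = 11^{0} = 1.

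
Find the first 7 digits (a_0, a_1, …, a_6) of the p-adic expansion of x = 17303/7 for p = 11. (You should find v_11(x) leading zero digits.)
(a_0, …, a_6) = (0, 0, 0, 5, 6, 1, 3)

v_11(17303/7) = 3, so a_0 = ... = a_2 = 0. Factor out: x = 11^3 · u with u = 13/7 a unit in ℤ_11. Expand u iteratively via a_{v+i} = u_i mod 11, u_{i+1} = (u_i − a_{v+i})/11:
  u_0 = 13/7;  a_3 = 5;  u_1 = (u_0 − 5)/11 = -2/7
  u_1 = -2/7;  a_4 = 6;  u_2 = (u_1 − 6)/11 = -4/7
  u_2 = -4/7;  a_5 = 1;  u_3 = (u_2 − 1)/11 = -1/7
  u_3 = -1/7;  a_6 = 3;  u_4 = (u_3 − 3)/11 = -2/7
Digits: (0, 0, 0, 5, 6, 1, 3).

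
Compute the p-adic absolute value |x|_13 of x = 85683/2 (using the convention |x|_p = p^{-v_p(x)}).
|85683/2|_13 = 1/28561

Step 1 — compute v_13(x) by factoring powers of 13 out of the numerator and denominator: v_13(85683/2) = 4. Step 2 — apply |x|_p = p^{-v_p(x)} = 13^{-4} = 1/28561.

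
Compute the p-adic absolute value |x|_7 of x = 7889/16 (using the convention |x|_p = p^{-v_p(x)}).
|7889/16|_7 = 1/343

Step 1 — compute v_7(x) by factoring powers of 7 out of the numerator and denominator: v_7(7889/16) = 3. Step 2 — apply |x|_p = p^{-v_p(x)} = 7^{-3} = 1/343.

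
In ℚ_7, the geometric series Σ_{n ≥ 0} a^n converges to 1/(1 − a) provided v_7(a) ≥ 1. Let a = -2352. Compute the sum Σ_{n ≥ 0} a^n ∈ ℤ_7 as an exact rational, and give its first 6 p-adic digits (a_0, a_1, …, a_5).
Σ a^n = 1/(1 − a) = 1/2353;  first 6 digits = (1, 0, 1, 0, 0, 0)

v_7(a) = 2 ≥ 1, so the series converges in ℤ_7 to 1/(1 − a) = 1/(1 − (-2352)) = 1/2353. Expand this rational in ℤ_7: compute digits iteratively via d_i = x_i mod 7, x_{i+1} = (x_i − d_i)/7. The first 6 digits are (1, 0, 1, 0, 0, 0).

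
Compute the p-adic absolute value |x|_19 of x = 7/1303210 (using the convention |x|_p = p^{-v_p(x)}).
|7/1303210|_19 = 130321

Step 1 — compute v_19(x) by factoring powers of 19 out of the numerator and denominator: v_19(7/1303210) = -4. Step 2 — apply |x|_p = p^{-v_p(x)} = 19^{4} = 130321.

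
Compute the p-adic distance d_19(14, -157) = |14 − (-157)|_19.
d_19(14, -157) = 1/19

Step 1 — x − y = 14 − (-157) = 171. Step 2 — v_19(171) = 1 (factor: 171 = (19^1 · 9); the sign does not affect v_p). Step 3 — |x − y|_19 = 19^{-1} = 1/19.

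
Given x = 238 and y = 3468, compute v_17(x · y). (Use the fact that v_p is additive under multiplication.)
v_17(825384) = 3

v_p(x) = 1 (factor: 238 = 17^1 · 14); v_p(y) = 2 (factor: 3468 = 17^2 · 12). Additivity: v_p(xy) = v_p(x) + v_p(y) = 1 + 2 = 3. (Direct check: xy = 825384 = 17^3 · (168).)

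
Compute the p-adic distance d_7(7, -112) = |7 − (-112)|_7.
d_7(7, -112) = 1/7

Step 1 — x − y = 7 − (-112) = 119. Step 2 — v_7(119) = 1 (factor: 119 = (7^1 · 17); the sign does not affect v_p). Step 3 — |x − y|_7 = 7^{-1} = 1/7.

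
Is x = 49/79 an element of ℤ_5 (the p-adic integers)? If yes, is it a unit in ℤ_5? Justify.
x ∈ ℤ_5^× (unit); v_5(x) = 0

ℤ_5 = {x ∈ ℚ_5 : v_5(x) ≥ 0} and ℤ_5^× = {x ∈ ℤ_5 : v_5(x) = 0}. Here v_5(49/79) = v_5(num) − v_5(den) = 0; compare against these criteria.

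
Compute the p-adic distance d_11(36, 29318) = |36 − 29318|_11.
d_11(36, 29318) = 1/14641

Step 1 — x − y = 36 − 29318 = -29282. Step 2 — v_11(-29282) = 4 (factor: -29282 = −(11^4 · 2); the sign does not affect v_p). Step 3 — |x − y|_11 = 11^{-4} = 1/14641.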